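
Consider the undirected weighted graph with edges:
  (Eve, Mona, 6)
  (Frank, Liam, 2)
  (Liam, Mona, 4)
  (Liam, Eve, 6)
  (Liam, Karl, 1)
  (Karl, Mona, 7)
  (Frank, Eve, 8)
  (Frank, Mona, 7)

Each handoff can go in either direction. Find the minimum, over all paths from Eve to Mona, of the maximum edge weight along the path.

6

Checking several routes:
Eve -> Mona: max(6) = 6
Eve -> Liam -> Mona: max(6, 4) = 6
Eve -> Liam -> Karl -> Mona: max(6, 1, 7) = 7
Smallest bottleneck: 6.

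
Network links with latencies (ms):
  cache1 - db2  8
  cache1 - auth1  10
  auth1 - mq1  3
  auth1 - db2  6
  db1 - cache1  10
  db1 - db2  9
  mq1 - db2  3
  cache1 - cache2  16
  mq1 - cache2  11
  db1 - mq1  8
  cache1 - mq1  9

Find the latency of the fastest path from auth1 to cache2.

14

Some routes from auth1 to cache2:
auth1 - db2 - mq1 - cache2: 6 + 3 + 11 = 20
auth1 - mq1 - cache2: 3 + 11 = 14
auth1 - cache1 - cache2: 10 + 16 = 26
auth1 - mq1 - cache1 - cache2: 3 + 9 + 16 = 28
The minimum is 14 ms.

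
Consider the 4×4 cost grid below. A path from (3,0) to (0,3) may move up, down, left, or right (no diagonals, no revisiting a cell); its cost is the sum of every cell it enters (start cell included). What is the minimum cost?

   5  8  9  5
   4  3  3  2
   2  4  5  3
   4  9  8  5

23

Path (3,0) -> (2,0) -> (1,0) -> (1,1) -> (1,2) -> (1,3) -> (0,3): 4 + 2 + 4 + 3 + 3 + 2 + 5 = 23.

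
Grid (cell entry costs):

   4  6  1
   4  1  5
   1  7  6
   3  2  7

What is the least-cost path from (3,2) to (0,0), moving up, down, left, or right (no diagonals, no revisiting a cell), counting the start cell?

Cheapest: [3,2] → [3,1] → [3,0] → [2,0] → [1,0] → [0,0]
  7 + 2 + 3 + 1 + 4 + 4 = 21

21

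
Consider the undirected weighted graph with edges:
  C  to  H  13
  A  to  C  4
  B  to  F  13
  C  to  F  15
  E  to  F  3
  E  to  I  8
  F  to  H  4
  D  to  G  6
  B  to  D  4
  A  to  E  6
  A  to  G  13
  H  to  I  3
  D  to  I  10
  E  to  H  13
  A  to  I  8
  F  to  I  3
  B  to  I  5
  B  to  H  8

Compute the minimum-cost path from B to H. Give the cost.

Comparing a few candidate routes:
B→D→I→H: 4 + 10 + 3 = 17
B→F→H: 13 + 4 = 17
B→H: 8
B→I→F→H: 5 + 3 + 4 = 12
B→I→H: 5 + 3 = 8
B→F→I→H: 13 + 3 + 3 = 19
Shortest: 8.

8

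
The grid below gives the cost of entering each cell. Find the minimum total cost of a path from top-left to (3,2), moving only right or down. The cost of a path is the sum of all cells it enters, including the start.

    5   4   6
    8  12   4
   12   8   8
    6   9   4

31

One optimal route is (0,0) (0,1) (0,2) (1,2) (2,2) (3,2).
Its cost is 5 + 4 + 6 + 4 + 8 + 4 = 31.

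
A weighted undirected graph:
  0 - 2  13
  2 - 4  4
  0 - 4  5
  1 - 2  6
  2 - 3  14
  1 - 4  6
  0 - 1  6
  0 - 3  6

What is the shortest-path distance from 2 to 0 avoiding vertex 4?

12

Candidate routes:
2-0: 13
2-3-0: 14 + 6 = 20
2-1-0: 6 + 6 = 12
Best route has total 12.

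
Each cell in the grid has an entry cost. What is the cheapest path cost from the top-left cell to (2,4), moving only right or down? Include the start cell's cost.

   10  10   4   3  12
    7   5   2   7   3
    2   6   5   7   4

One optimal route is (0,0)→(1,0)→(1,1)→(1,2)→(1,3)→(1,4)→(2,4).
Its cost is 10 + 7 + 5 + 2 + 7 + 3 + 4 = 38.
(Top row then right column would cost 46.)

38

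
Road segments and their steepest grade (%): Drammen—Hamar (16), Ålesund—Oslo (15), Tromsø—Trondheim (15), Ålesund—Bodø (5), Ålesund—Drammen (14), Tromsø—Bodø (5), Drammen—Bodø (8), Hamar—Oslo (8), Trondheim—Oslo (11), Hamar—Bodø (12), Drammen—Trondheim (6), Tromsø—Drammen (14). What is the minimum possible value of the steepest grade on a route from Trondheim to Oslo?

11

Comparing a few candidate routes:
Trondheim -> Oslo: max(11) = 11
Trondheim -> Drammen -> Tromsø -> Bodø -> Hamar -> Oslo: max(6, 14, 5, 12, 8) = 14
Trondheim -> Tromsø -> Bodø -> Ålesund -> Oslo: max(15, 5, 5, 15) = 15
Trondheim -> Drammen -> Bodø -> Hamar -> Oslo: max(6, 8, 12, 8) = 12
Trondheim -> Drammen -> Ålesund -> Bodø -> Hamar -> Oslo: max(6, 14, 5, 12, 8) = 14
Best route has worst link 11%.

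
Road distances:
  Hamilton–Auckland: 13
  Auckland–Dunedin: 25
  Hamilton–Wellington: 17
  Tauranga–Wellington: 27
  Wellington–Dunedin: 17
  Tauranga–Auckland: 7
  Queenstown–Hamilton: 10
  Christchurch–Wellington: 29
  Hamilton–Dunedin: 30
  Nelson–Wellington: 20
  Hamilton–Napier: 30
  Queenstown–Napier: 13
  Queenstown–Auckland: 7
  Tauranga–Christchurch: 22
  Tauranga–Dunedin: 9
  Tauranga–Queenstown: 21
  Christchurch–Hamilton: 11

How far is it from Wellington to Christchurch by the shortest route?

28

Comparing a few candidate routes:
Wellington - Tauranga - Christchurch: 27 + 22 = 49
Wellington - Christchurch: 29
Wellington - Dunedin - Tauranga - Christchurch: 17 + 9 + 22 = 48
Wellington - Hamilton - Christchurch: 17 + 11 = 28
Wellington - Dunedin - Tauranga - Auckland - Hamilton - Christchurch: 17 + 9 + 7 + 13 + 11 = 57
Best route has total 28.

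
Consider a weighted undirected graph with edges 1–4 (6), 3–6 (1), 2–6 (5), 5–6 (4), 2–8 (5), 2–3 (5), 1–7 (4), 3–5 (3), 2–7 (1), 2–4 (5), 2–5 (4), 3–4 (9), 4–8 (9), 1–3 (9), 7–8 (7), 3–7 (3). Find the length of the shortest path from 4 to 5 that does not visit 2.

12

A few of the 4→5 routes:
4-3-5: 9 + 3 = 12
4-1-3-5: 6 + 9 + 3 = 18
4-1-7-3-5: 6 + 4 + 3 + 3 = 16
4-3-6-5: 9 + 1 + 4 = 14
The minimum is 12.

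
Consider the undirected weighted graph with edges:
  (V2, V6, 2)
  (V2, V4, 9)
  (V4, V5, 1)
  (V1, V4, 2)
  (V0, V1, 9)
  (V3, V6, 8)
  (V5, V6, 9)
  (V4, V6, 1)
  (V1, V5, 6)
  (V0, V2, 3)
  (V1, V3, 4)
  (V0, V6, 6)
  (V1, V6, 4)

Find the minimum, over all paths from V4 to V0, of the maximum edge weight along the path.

Some routes from V4 to V0:
V4 → V1 → V6 → V0: max(2, 4, 6) = 6
V4 → V6 → V2 → V0: max(1, 2, 3) = 3
V4 → V1 → V6 → V2 → V0: max(2, 4, 2, 3) = 4
Best route has worst link 3.

3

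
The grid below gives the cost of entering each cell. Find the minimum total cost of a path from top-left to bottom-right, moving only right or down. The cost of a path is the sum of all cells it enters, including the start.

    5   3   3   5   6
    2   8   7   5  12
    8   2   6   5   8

Cheapest: [0,0] [0,1] [0,2] [0,3] [1,3] [2,3] [2,4]
  5 + 3 + 3 + 5 + 5 + 5 + 8 = 34
For comparison, the top-then-right route costs 42.

34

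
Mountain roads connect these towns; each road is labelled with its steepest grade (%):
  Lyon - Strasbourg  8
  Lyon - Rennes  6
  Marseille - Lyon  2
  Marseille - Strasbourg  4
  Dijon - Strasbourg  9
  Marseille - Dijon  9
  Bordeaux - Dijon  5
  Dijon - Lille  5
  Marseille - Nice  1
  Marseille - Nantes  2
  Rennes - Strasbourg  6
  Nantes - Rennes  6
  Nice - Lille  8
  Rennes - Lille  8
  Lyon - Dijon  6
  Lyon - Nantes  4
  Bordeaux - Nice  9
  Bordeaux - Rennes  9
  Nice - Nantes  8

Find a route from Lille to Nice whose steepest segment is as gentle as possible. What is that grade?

Comparing a few candidate routes:
Lille -> Dijon -> Lyon -> Rennes -> Strasbourg -> Marseille -> Nice: max(5, 6, 6, 6, 4, 1) = 6
Lille -> Dijon -> Lyon -> Marseille -> Nice: max(5, 6, 2, 1) = 6
Lille -> Dijon -> Lyon -> Rennes -> Nantes -> Marseille -> Nice: max(5, 6, 6, 6, 2, 1) = 6
Best route has worst link 6%.

6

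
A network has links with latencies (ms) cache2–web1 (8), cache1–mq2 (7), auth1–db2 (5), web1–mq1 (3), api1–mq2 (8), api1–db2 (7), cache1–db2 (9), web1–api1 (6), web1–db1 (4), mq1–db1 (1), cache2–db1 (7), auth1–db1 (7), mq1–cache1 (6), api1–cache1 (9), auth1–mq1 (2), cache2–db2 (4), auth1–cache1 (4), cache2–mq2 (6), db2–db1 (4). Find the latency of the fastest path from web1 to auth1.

5

Some routes from web1 to auth1:
web1 → mq1 → cache1 → auth1: 3 + 6 + 4 = 13
web1 → db1 → mq1 → auth1: 4 + 1 + 2 = 7
web1 → mq1 → auth1: 3 + 2 = 5
web1 → db1 → auth1: 4 + 7 = 11
web1 → mq1 → db1 → auth1: 3 + 1 + 7 = 11
web1 → mq1 → db1 → db2 → auth1: 3 + 1 + 4 + 5 = 13
Shortest: 5 ms.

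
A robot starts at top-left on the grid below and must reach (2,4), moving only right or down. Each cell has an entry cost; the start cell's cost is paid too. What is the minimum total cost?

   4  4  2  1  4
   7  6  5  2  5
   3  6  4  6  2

Path (0,0) (0,1) (0,2) (0,3) (1,3) (1,4) (2,4): 4 + 4 + 2 + 1 + 2 + 5 + 2 = 20.

20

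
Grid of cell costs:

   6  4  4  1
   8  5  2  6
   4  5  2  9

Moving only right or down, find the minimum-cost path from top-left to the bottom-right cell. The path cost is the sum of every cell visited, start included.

One optimal route is (0,0) → (0,1) → (0,2) → (1,2) → (2,2) → (2,3).
Its cost is 6 + 4 + 4 + 2 + 2 + 9 = 27.

27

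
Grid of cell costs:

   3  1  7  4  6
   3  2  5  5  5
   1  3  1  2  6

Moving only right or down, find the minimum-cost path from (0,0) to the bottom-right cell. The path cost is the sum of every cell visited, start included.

Best path: [0,0] [0,1] [1,1] [2,1] [2,2] [2,3] [2,4]
Cost: 3 + 1 + 2 + 3 + 1 + 2 + 6 = 18

18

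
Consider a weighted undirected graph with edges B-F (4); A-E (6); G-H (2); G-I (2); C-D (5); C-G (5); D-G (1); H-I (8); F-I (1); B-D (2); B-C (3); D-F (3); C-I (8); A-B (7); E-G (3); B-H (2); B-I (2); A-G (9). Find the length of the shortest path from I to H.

Some routes from I to H:
I - F - D - G - H: 1 + 3 + 1 + 2 = 7
I - B - D - G - H: 2 + 2 + 1 + 2 = 7
I - B - H: 2 + 2 = 4
I - F - B - H: 1 + 4 + 2 = 7
I - G - H: 2 + 2 = 4
The minimum is 4.

4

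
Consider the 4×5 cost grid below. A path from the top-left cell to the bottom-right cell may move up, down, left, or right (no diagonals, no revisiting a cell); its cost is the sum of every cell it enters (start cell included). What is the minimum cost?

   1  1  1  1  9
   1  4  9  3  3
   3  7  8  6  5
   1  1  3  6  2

Take [0,0] [0,1] [0,2] [0,3] [1,3] [1,4] [2,4] [3,4] for a total of 1 + 1 + 1 + 1 + 3 + 3 + 5 + 2 = 17.

17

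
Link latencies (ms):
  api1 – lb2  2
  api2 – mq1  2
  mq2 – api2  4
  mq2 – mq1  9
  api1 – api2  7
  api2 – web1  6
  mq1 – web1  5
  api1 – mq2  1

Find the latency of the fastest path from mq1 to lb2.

9

Paths from mq1 to lb2:
mq1 -> api2 -> api1 -> lb2: 2 + 7 + 2 = 11
mq1 -> web1 -> api2 -> mq2 -> api1 -> lb2: 5 + 6 + 4 + 1 + 2 = 18
mq1 -> api2 -> mq2 -> api1 -> lb2: 2 + 4 + 1 + 2 = 9
mq1 -> mq2 -> api2 -> api1 -> lb2: 9 + 4 + 7 + 2 = 22
mq1 -> mq2 -> api1 -> lb2: 9 + 1 + 2 = 12
mq1 -> web1 -> api2 -> api1 -> lb2: 5 + 6 + 7 + 2 = 20
The minimum is 9 ms.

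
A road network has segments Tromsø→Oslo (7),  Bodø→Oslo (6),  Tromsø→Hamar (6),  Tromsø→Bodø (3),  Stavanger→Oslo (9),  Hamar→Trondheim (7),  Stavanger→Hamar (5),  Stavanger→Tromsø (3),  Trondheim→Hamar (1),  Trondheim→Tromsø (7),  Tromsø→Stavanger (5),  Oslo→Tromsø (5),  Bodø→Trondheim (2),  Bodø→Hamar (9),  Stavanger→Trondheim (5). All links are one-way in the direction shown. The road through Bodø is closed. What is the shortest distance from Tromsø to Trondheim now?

Routes from Tromsø to Trondheim avoiding Bodø:
Tromsø→Stavanger→Trondheim: 5 + 5 = 10
Tromsø→Hamar→Trondheim: 6 + 7 = 13
Tromsø→Stavanger→Hamar→Trondheim: 5 + 5 + 7 = 17
Best route has total 10 km.

10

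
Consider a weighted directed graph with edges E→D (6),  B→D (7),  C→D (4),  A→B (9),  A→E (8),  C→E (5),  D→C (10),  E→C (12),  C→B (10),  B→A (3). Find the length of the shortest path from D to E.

Candidate routes:
D -> C -> E: 10 + 5 = 15
D -> C -> B -> A -> E: 10 + 10 + 3 + 8 = 31
The minimum is 15.

15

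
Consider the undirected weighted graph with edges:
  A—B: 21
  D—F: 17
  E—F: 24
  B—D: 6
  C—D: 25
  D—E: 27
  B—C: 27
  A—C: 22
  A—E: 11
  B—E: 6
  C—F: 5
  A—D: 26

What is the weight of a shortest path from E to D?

Some routes from E to D:
E→B→A→D: 6 + 21 + 26 = 53
E→F→D: 24 + 17 = 41
E→A→B→D: 11 + 21 + 6 = 38
E→B→D: 6 + 6 = 12
E→A→D: 11 + 26 = 37
E→D: 27
The minimum is 12.

12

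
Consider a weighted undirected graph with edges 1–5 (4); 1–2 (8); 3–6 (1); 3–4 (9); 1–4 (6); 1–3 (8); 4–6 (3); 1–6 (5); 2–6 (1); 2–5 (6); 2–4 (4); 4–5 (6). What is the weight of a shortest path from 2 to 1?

6

Some routes from 2 to 1:
2→4→1: 4 + 6 = 10
2→1: 8
2→6→1: 1 + 5 = 6
Best route has total 6.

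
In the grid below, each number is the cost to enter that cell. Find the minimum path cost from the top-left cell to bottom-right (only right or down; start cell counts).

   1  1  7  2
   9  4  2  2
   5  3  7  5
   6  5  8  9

24

One optimal route is r0c0 r0c1 r1c1 r1c2 r1c3 r2c3 r3c3.
Its cost is 1 + 1 + 4 + 2 + 2 + 5 + 9 = 24.
(Top row then right column would cost 27.)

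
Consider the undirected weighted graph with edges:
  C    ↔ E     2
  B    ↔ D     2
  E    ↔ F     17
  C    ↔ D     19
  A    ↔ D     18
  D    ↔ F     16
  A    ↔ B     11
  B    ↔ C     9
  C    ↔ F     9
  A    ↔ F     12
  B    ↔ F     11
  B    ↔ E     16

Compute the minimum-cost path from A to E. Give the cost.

22

Checking several routes:
A - F - E: 12 + 17 = 29
A - B - E: 11 + 16 = 27
A - B - C - E: 11 + 9 + 2 = 22
A - F - C - E: 12 + 9 + 2 = 23
A - D - B - C - E: 18 + 2 + 9 + 2 = 31
Best route has total 22.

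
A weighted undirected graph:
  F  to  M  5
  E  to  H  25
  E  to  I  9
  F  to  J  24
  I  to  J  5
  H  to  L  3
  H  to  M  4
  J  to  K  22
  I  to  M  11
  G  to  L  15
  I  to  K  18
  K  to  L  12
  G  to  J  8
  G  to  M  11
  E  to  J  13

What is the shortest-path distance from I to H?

Some routes from I to H:
I → J → G → L → H: 5 + 8 + 15 + 3 = 31
I → M → H: 11 + 4 = 15
I → J → G → M → H: 5 + 8 + 11 + 4 = 28
The minimum is 15.

15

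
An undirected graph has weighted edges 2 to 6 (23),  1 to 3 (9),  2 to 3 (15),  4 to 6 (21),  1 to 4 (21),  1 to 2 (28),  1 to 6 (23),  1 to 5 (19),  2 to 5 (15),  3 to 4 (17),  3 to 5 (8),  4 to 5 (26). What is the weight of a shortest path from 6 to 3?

32

A few of the 6→3 routes:
6→2→3: 23 + 15 = 38
6→1→3: 23 + 9 = 32
6→4→3: 21 + 17 = 38
Best route has total 32.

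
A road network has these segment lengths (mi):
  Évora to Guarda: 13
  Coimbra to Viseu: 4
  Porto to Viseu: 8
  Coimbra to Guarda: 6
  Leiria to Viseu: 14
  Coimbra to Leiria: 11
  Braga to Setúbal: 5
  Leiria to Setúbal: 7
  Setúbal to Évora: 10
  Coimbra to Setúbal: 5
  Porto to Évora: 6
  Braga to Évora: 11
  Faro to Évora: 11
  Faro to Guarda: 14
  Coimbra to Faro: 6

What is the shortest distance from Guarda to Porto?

18

Checking several routes:
Guarda→Faro→Évora→Porto: 14 + 11 + 6 = 31
Guarda→Évora→Porto: 13 + 6 = 19
Guarda→Coimbra→Faro→Évora→Porto: 6 + 6 + 11 + 6 = 29
Guarda→Coimbra→Setúbal→Évora→Porto: 6 + 5 + 10 + 6 = 27
Guarda→Coimbra→Viseu→Porto: 6 + 4 + 8 = 18
Shortest: 18 mi.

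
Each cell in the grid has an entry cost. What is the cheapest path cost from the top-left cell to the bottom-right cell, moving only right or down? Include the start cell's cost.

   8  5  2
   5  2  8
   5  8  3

Cheapest: r0c0→r0c1→r0c2→r1c2→r2c2
  8 + 5 + 2 + 8 + 3 = 26

26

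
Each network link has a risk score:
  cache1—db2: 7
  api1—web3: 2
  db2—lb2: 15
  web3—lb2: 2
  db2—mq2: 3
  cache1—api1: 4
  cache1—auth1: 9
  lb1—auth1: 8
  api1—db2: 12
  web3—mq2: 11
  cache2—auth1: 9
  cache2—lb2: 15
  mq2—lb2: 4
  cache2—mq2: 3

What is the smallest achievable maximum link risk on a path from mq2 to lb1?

Some routes from mq2 to lb1:
mq2→db2→cache1→auth1→lb1: max(3, 7, 9, 8) = 9
mq2→cache2→auth1→lb1: max(3, 9, 8) = 9
mq2→lb2→web3→api1→cache1→auth1→lb1: max(4, 2, 2, 4, 9, 8) = 9
Best route has worst link 9.

9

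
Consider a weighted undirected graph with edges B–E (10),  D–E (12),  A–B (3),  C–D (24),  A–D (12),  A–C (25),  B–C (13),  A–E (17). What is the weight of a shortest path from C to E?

23

Some routes from C to E:
C - B - E: 13 + 10 = 23
C - D - E: 24 + 12 = 36
C - B - A - E: 13 + 3 + 17 = 33
The minimum is 23.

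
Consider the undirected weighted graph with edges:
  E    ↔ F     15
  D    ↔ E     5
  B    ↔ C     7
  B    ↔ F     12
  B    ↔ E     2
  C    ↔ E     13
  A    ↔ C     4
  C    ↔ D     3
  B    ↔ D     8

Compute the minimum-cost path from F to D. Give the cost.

Some routes from F to D:
F → B → D: 12 + 8 = 20
F → E → D: 15 + 5 = 20
F → B → E → D: 12 + 2 + 5 = 19
The minimum is 19.

19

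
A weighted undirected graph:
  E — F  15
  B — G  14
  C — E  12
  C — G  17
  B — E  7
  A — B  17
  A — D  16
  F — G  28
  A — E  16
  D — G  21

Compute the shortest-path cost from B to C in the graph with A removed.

19

Paths from B to C avoiding A:
B - G - F - E - C: 14 + 28 + 15 + 12 = 69
B - G - C: 14 + 17 = 31
B - E - C: 7 + 12 = 19
B - E - F - G - C: 7 + 15 + 28 + 17 = 67
Best route has total 19.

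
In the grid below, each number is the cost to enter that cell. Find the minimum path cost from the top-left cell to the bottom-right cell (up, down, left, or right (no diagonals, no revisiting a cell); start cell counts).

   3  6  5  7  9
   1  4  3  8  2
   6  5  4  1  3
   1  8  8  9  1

Best path: [0,0] -> [1,0] -> [1,1] -> [1,2] -> [2,2] -> [2,3] -> [2,4] -> [3,4]
Cost: 3 + 1 + 4 + 3 + 4 + 1 + 3 + 1 = 20

20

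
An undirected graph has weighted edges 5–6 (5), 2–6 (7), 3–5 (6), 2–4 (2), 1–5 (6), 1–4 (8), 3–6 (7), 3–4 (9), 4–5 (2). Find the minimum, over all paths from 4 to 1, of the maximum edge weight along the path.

A few of the 4→1 routes:
4→5→1: max(2, 6) = 6
4→2→6→5→1: max(2, 7, 5, 6) = 7
4→2→6→3→5→1: max(2, 7, 7, 6, 6) = 7
Best route has worst link 6.

6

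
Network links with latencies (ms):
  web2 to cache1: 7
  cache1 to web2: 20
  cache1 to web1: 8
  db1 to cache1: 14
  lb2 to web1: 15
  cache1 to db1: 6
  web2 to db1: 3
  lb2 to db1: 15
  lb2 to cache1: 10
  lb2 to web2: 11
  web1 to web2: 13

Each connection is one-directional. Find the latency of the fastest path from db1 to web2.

Routes from db1 to web2:
db1 → cache1 → web1 → web2: 14 + 8 + 13 = 35
db1 → cache1 → web2: 14 + 20 = 34
The minimum is 34 ms.

34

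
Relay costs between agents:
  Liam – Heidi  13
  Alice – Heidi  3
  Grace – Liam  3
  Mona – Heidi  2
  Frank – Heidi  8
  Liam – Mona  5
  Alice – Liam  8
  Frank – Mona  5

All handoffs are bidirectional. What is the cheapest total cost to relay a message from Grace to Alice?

Routes from Grace to Alice:
Grace-Liam-Mona-Heidi-Alice: 3 + 5 + 2 + 3 = 13
Grace-Liam-Heidi-Alice: 3 + 13 + 3 = 19
Grace-Liam-Alice: 3 + 8 = 11
Grace-Liam-Mona-Frank-Heidi-Alice: 3 + 5 + 5 + 8 + 3 = 24
Shortest: 11.

11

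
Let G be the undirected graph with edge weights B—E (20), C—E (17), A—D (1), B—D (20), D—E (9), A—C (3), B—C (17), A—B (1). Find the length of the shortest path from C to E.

A few of the C→E routes:
C -> A -> B -> D -> E: 3 + 1 + 20 + 9 = 33
C -> E: 17
C -> A -> D -> E: 3 + 1 + 9 = 13
C -> A -> B -> E: 3 + 1 + 20 = 24
C -> B -> A -> D -> E: 17 + 1 + 1 + 9 = 28
The minimum is 13.

13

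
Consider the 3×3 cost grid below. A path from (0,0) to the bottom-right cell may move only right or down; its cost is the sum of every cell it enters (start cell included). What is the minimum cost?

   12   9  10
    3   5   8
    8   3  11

One optimal route is [0,0] -> [1,0] -> [1,1] -> [2,1] -> [2,2].
Its cost is 12 + 3 + 5 + 3 + 11 = 34.
For comparison, the top-then-right route costs 50.

34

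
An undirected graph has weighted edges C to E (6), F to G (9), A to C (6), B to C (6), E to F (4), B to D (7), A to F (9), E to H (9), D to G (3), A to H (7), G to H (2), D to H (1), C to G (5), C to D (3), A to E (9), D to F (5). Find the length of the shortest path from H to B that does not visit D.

13

A few of the H→B routes:
H -> E -> C -> B: 9 + 6 + 6 = 21
H -> A -> C -> B: 7 + 6 + 6 = 19
H -> G -> C -> B: 2 + 5 + 6 = 13
Best route has total 13.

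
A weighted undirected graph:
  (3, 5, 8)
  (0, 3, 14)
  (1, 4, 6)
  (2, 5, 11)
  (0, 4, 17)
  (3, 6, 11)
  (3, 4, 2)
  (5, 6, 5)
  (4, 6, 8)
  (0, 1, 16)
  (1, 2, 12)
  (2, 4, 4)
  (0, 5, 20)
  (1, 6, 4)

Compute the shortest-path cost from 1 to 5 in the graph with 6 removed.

16

Checking several routes:
1 -> 4 -> 2 -> 5: 6 + 4 + 11 = 21
1 -> 0 -> 3 -> 5: 16 + 14 + 8 = 38
1 -> 0 -> 5: 16 + 20 = 36
1 -> 2 -> 4 -> 3 -> 5: 12 + 4 + 2 + 8 = 26
1 -> 4 -> 3 -> 5: 6 + 2 + 8 = 16
1 -> 2 -> 5: 12 + 11 = 23
Shortest: 16.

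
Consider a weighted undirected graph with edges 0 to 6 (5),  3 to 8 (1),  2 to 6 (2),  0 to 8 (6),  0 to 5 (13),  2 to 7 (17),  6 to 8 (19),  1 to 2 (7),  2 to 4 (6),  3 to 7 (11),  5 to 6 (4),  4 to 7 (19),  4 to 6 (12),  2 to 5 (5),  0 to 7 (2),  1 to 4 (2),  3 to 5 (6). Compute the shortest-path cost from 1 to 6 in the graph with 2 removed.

14

Some routes from 1 to 6 avoiding 2:
1 → 4 → 7 → 0 → 6: 2 + 19 + 2 + 5 = 28
1 → 4 → 7 → 0 → 5 → 6: 2 + 19 + 2 + 13 + 4 = 40
1 → 4 → 6: 2 + 12 = 14
Best route has total 14.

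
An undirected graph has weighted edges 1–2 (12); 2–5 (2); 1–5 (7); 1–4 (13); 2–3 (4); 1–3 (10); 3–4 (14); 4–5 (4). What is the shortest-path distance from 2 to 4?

6

Comparing a few candidate routes:
2 - 3 - 4: 4 + 14 = 18
2 - 5 - 4: 2 + 4 = 6
2 - 5 - 1 - 4: 2 + 7 + 13 = 22
Best route has total 6.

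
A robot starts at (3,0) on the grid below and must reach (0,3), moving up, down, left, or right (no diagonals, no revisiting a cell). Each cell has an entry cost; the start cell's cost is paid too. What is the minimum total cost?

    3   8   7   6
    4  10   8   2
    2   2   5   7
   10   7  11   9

Path r3c0 → r2c0 → r2c1 → r2c2 → r2c3 → r1c3 → r0c3: 10 + 2 + 2 + 5 + 7 + 2 + 6 = 34.

34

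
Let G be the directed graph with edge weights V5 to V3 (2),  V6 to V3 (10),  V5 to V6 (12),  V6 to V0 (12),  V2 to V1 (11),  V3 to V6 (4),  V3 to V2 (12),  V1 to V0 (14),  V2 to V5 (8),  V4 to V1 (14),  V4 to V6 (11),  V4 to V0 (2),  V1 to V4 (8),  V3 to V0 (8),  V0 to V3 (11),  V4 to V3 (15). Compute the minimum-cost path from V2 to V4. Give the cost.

19

Paths from V2 to V4:
V2 -> V1 -> V4: 11 + 8 = 19
Best route has total 19.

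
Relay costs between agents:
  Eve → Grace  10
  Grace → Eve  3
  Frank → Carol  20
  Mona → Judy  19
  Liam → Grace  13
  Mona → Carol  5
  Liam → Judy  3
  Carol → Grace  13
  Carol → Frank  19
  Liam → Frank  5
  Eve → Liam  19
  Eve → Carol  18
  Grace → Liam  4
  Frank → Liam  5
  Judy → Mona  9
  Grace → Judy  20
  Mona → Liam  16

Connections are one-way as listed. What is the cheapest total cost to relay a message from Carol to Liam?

17

Candidate routes:
Carol → Grace → Judy → Mona → Liam: 13 + 20 + 9 + 16 = 58
Carol → Grace → Eve → Liam: 13 + 3 + 19 = 35
Carol → Grace → Liam: 13 + 4 = 17
Carol → Frank → Liam: 19 + 5 = 24
Shortest: 17.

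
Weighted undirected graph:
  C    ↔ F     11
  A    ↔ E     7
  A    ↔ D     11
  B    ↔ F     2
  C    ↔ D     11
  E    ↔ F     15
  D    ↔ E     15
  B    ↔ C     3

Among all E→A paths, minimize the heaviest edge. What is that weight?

Paths from E to A:
E -> F -> B -> C -> D -> A: max(15, 2, 3, 11, 11) = 15
E -> A: max(7) = 7
E -> F -> C -> D -> A: max(15, 11, 11, 11) = 15
E -> D -> A: max(15, 11) = 15
Best route has worst link 7.

7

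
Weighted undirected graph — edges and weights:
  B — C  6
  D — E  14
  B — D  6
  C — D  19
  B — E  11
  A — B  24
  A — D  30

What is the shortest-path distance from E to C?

Paths from E to C:
E - D - B - C: 14 + 6 + 6 = 26
E - B - C: 11 + 6 = 17
E - B - A - D - C: 11 + 24 + 30 + 19 = 84
E - D - C: 14 + 19 = 33
E - D - A - B - C: 14 + 30 + 24 + 6 = 74
E - B - D - C: 11 + 6 + 19 = 36
Shortest: 17.

17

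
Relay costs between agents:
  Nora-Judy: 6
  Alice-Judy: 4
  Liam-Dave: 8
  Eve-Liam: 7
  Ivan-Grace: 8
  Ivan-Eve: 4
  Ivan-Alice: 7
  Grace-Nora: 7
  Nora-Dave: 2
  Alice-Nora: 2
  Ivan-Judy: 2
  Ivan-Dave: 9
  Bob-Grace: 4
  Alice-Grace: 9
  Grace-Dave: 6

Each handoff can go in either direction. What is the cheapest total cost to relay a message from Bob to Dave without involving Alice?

10

Some routes from Bob to Dave avoiding Alice:
Bob→Grace→Ivan→Judy→Nora→Dave: 4 + 8 + 2 + 6 + 2 = 22
Bob→Grace→Nora→Judy→Ivan→Dave: 4 + 7 + 6 + 2 + 9 = 28
Bob→Grace→Nora→Dave: 4 + 7 + 2 = 13
Bob→Grace→Ivan→Dave: 4 + 8 + 9 = 21
Bob→Grace→Dave: 4 + 6 = 10
Best route has total 10.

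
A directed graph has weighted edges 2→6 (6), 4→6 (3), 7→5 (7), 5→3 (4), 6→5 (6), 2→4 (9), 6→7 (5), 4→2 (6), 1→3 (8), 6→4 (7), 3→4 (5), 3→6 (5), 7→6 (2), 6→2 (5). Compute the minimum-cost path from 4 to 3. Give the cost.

Routes from 4 to 3:
4-2-6-5-3: 6 + 6 + 6 + 4 = 22
4-6-7-5-3: 3 + 5 + 7 + 4 = 19
4-6-5-3: 3 + 6 + 4 = 13
4-2-6-7-5-3: 6 + 6 + 5 + 7 + 4 = 28
Shortest: 13.

13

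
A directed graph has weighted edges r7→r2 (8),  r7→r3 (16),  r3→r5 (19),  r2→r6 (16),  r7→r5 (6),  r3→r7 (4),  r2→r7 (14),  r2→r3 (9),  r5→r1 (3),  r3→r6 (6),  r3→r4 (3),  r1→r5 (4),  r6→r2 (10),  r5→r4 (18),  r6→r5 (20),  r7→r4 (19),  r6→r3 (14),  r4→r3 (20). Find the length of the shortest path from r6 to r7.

Candidate routes:
r6 - r2 - r7: 10 + 14 = 24
r6 - r3 - r7: 14 + 4 = 18
r6 - r2 - r3 - r7: 10 + 9 + 4 = 23
r6 - r5 - r4 - r3 - r7: 20 + 18 + 20 + 4 = 62
The minimum is 18.

18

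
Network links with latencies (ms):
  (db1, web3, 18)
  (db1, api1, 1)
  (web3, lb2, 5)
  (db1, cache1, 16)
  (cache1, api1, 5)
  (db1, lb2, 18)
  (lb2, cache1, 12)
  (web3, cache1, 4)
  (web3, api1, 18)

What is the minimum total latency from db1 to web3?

A few of the db1→web3 routes:
db1 - api1 - web3: 1 + 18 = 19
db1 - web3: 18
db1 - api1 - cache1 - web3: 1 + 5 + 4 = 10
The minimum is 10 ms.

10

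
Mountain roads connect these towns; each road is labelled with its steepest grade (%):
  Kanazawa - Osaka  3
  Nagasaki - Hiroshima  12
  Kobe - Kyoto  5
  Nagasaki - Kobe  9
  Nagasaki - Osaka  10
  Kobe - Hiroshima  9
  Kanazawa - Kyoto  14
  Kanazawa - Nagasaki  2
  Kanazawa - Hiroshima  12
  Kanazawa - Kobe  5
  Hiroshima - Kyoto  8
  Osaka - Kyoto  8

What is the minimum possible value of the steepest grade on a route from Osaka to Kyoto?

A few of the Osaka→Kyoto routes:
Osaka-Kanazawa-Nagasaki-Kobe-Kyoto: max(3, 2, 9, 5) = 9
Osaka-Kanazawa-Kobe-Hiroshima-Kyoto: max(3, 5, 9, 8) = 9
Osaka-Kanazawa-Nagasaki-Kobe-Hiroshima-Kyoto: max(3, 2, 9, 9, 8) = 9
Osaka-Kyoto: max(8) = 8
Osaka-Kanazawa-Kobe-Kyoto: max(3, 5, 5) = 5
Smallest bottleneck: 5%.

5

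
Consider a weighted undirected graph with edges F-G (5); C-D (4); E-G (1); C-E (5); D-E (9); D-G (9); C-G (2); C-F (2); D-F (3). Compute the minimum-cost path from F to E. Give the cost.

Comparing a few candidate routes:
F → G → E: 5 + 1 = 6
F → D → C → G → E: 3 + 4 + 2 + 1 = 10
F → C → E: 2 + 5 = 7
F → C → G → E: 2 + 2 + 1 = 5
Shortest: 5.

5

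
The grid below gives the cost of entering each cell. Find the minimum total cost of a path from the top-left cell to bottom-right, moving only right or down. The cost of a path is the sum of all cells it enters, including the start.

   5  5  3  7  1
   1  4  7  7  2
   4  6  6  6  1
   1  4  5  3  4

Path (0,0) (1,0) (2,0) (3,0) (3,1) (3,2) (3,3) (3,4): 5 + 1 + 4 + 1 + 4 + 5 + 3 + 4 = 27.
For comparison, the top-then-right route costs 28.

27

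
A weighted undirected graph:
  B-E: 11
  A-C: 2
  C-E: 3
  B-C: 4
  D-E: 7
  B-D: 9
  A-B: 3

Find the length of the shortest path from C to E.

3

Paths from C to E:
C → B → E: 4 + 11 = 15
C → E: 3
C → B → D → E: 4 + 9 + 7 = 20
C → A → B → E: 2 + 3 + 11 = 16
C → A → B → D → E: 2 + 3 + 9 + 7 = 21
Shortest: 3.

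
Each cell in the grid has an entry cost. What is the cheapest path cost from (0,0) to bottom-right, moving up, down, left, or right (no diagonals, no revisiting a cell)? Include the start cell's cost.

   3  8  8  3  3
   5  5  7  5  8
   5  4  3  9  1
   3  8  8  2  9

Path r0c0 r1c0 r1c1 r2c1 r2c2 r2c3 r2c4 r3c4: 3 + 5 + 5 + 4 + 3 + 9 + 1 + 9 = 39.

39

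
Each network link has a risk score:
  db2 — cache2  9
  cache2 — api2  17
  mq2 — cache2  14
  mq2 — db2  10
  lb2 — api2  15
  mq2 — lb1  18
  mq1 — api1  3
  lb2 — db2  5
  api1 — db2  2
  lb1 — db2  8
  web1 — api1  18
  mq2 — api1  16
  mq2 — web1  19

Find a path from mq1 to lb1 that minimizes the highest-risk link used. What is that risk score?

Checking several routes:
mq1 → api1 → mq2 → cache2 → db2 → lb1: max(3, 16, 14, 9, 8) = 16
mq1 → api1 → mq2 → db2 → lb1: max(3, 16, 10, 8) = 16
mq1 → api1 → db2 → lb1: max(3, 2, 8) = 8
mq1 → api1 → db2 → lb2 → api2 → cache2 → mq2 → lb1: max(3, 2, 5, 15, 17, 14, 18) = 18
mq1 → api1 → mq2 → cache2 → api2 → lb2 → db2 → lb1: max(3, 16, 14, 17, 15, 5, 8) = 17
The minimum achievable maximum is 8.

8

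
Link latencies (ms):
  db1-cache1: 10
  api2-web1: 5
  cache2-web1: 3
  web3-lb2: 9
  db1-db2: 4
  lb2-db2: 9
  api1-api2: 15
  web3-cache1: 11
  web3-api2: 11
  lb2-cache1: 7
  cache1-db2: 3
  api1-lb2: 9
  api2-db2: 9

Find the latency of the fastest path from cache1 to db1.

Some routes from cache1 to db1:
cache1 - db1: 10
cache1 - lb2 - db2 - db1: 7 + 9 + 4 = 20
cache1 - web3 - lb2 - db2 - db1: 11 + 9 + 9 + 4 = 33
cache1 - db2 - db1: 3 + 4 = 7
Best route has total 7 ms.

7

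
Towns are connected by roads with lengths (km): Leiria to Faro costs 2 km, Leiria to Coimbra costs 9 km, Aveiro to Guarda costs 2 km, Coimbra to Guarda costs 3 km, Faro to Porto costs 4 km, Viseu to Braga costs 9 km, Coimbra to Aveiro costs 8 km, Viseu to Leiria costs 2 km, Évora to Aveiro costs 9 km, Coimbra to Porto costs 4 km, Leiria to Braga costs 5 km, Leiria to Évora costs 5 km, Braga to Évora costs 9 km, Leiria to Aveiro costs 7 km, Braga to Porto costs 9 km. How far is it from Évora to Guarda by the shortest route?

11

A few of the Évora→Guarda routes:
Évora→Aveiro→Coimbra→Guarda: 9 + 8 + 3 = 20
Évora→Leiria→Coimbra→Guarda: 5 + 9 + 3 = 17
Évora→Leiria→Aveiro→Guarda: 5 + 7 + 2 = 14
Évora→Leiria→Faro→Porto→Coimbra→Guarda: 5 + 2 + 4 + 4 + 3 = 18
Évora→Aveiro→Guarda: 9 + 2 = 11
The minimum is 11 km.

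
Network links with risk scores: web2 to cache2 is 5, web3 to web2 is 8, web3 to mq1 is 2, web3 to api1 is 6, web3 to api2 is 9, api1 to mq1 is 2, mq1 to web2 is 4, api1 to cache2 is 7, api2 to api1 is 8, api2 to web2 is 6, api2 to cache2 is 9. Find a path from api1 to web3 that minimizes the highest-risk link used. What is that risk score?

2

Comparing a few candidate routes:
api1-cache2-web2-mq1-web3: max(7, 5, 4, 2) = 7
api1-mq1-web3: max(2, 2) = 2
api1-web3: max(6) = 6
Smallest bottleneck: 2.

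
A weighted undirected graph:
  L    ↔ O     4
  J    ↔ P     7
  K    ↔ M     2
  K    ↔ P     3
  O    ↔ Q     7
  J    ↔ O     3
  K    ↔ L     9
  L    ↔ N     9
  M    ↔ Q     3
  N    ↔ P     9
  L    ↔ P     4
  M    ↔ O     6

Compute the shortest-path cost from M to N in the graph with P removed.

19

Candidate routes:
M - Q - O - L - N: 3 + 7 + 4 + 9 = 23
M - K - L - N: 2 + 9 + 9 = 20
M - O - L - N: 6 + 4 + 9 = 19
The minimum is 19.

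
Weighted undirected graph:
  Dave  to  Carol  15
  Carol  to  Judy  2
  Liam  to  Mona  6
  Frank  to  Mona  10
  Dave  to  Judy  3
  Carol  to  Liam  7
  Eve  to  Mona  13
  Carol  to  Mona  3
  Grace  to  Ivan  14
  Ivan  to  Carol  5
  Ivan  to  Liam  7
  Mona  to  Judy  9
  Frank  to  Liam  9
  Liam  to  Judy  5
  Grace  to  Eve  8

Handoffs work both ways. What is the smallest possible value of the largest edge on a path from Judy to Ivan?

Comparing a few candidate routes:
Judy - Carol - Ivan: max(2, 5) = 5
Judy - Carol - Liam - Ivan: max(2, 7, 7) = 7
Judy - Liam - Mona - Carol - Ivan: max(5, 6, 3, 5) = 6
The minimum achievable maximum is 5.

5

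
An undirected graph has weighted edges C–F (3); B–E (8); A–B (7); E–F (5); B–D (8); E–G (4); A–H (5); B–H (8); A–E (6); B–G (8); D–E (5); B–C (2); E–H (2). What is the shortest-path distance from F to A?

11

Checking several routes:
F - E - A: 5 + 6 = 11
F - C - B - A: 3 + 2 + 7 = 12
F - C - B - H - A: 3 + 2 + 8 + 5 = 18
F - C - B - E - A: 3 + 2 + 8 + 6 = 19
F - E - H - A: 5 + 2 + 5 = 12
Best route has total 11.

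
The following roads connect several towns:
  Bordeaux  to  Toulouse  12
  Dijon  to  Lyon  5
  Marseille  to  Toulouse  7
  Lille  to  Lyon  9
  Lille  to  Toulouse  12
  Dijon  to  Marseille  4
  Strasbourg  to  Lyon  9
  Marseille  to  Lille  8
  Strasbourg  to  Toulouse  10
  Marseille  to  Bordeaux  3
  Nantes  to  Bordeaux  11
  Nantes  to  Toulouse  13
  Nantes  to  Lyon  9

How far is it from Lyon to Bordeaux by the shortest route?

12

Some routes from Lyon to Bordeaux:
Lyon → Dijon → Marseille → Bordeaux: 5 + 4 + 3 = 12
Lyon → Strasbourg → Toulouse → Marseille → Bordeaux: 9 + 10 + 7 + 3 = 29
Lyon → Nantes → Bordeaux: 9 + 11 = 20
Lyon → Dijon → Marseille → Toulouse → Bordeaux: 5 + 4 + 7 + 12 = 28
Lyon → Lille → Marseille → Bordeaux: 9 + 8 + 3 = 20
Best route has total 12.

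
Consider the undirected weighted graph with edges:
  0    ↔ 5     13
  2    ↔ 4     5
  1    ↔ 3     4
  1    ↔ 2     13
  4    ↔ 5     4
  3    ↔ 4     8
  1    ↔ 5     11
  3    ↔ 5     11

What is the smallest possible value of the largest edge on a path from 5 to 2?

5

Some routes from 5 to 2:
5 - 3 - 4 - 2: max(11, 8, 5) = 11
5 - 1 - 3 - 4 - 2: max(11, 4, 8, 5) = 11
5 - 4 - 2: max(4, 5) = 5
Best route has worst link 5.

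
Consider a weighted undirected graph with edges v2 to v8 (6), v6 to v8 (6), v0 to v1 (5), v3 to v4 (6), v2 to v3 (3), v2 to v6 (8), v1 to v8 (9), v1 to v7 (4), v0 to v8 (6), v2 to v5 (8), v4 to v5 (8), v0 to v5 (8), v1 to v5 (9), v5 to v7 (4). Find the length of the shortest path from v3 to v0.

15

A few of the v3→v0 routes:
v3→v2→v6→v8→v0: 3 + 8 + 6 + 6 = 23
v3→v2→v8→v0: 3 + 6 + 6 = 15
v3→v4→v5→v0: 6 + 8 + 8 = 22
v3→v2→v8→v1→v0: 3 + 6 + 9 + 5 = 23
v3→v2→v5→v0: 3 + 8 + 8 = 19
Best route has total 15.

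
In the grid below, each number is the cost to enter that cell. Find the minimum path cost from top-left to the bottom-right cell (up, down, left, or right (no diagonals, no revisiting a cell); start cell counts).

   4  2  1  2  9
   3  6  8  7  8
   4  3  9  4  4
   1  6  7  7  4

28

Take (0,0)→(0,1)→(0,2)→(0,3)→(1,3)→(2,3)→(2,4)→(3,4) for a total of 4 + 2 + 1 + 2 + 7 + 4 + 4 + 4 = 28.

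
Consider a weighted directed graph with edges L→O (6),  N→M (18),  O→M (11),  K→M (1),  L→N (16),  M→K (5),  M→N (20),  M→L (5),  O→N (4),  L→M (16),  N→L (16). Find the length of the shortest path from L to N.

Comparing a few candidate routes:
L-M-N: 16 + 20 = 36
L-N: 16
L-O-N: 6 + 4 = 10
Shortest: 10.

10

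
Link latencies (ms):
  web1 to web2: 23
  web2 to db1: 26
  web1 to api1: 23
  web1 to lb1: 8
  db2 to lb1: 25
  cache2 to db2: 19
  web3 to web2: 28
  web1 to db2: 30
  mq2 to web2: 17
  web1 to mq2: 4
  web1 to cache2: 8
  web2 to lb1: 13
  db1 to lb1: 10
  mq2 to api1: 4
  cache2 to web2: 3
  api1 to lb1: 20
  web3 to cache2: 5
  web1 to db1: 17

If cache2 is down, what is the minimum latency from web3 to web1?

A few of the web3→web1 routes:
web3 -> web2 -> mq2 -> web1: 28 + 17 + 4 = 49
web3 -> web2 -> lb1 -> api1 -> mq2 -> web1: 28 + 13 + 20 + 4 + 4 = 69
web3 -> web2 -> db1 -> web1: 28 + 26 + 17 = 71
web3 -> web2 -> lb1 -> web1: 28 + 13 + 8 = 49
web3 -> web2 -> web1: 28 + 23 = 51
web3 -> web2 -> lb1 -> db1 -> web1: 28 + 13 + 10 + 17 = 68
The minimum is 49 ms.

49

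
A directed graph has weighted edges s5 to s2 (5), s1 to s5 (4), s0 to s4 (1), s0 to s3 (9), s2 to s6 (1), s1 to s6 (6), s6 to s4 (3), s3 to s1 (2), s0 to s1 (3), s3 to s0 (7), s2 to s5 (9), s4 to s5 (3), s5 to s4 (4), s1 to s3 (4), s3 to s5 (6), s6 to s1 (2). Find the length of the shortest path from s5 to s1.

Candidate routes:
s5 - s2 - s6 - s1: 5 + 1 + 2 = 8
The minimum is 8.

8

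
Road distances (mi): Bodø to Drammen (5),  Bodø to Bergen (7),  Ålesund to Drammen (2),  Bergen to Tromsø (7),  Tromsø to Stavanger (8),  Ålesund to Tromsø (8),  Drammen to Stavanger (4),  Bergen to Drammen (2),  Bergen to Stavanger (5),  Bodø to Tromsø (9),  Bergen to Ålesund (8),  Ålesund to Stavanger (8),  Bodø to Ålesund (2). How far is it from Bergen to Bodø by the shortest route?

6

Some routes from Bergen to Bodø:
Bergen-Bodø: 7
Bergen-Drammen-Bodø: 2 + 5 = 7
Bergen-Drammen-Ålesund-Bodø: 2 + 2 + 2 = 6
The minimum is 6 mi.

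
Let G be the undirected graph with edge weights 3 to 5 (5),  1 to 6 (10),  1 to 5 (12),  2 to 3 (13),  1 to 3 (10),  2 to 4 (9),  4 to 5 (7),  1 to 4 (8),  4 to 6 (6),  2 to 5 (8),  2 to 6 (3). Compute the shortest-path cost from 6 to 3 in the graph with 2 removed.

Some routes from 6 to 3 avoiding 2:
6 - 1 - 3: 10 + 10 = 20
6 - 4 - 1 - 3: 6 + 8 + 10 = 24
6 - 4 - 5 - 3: 6 + 7 + 5 = 18
6 - 4 - 1 - 5 - 3: 6 + 8 + 12 + 5 = 31
6 - 1 - 5 - 3: 10 + 12 + 5 = 27
6 - 1 - 4 - 5 - 3: 10 + 8 + 7 + 5 = 30
Shortest: 18.

18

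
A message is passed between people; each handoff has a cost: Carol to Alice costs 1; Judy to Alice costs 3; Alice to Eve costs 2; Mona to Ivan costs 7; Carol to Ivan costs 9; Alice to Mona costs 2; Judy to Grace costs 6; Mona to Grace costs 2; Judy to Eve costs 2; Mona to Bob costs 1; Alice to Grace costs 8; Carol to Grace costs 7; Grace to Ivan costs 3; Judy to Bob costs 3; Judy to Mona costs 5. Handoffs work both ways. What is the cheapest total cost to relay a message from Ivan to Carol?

Some routes from Ivan to Carol:
Ivan → Grace → Mona → Alice → Carol: 3 + 2 + 2 + 1 = 8
Ivan → Grace → Carol: 3 + 7 = 10
Ivan → Carol: 9
The minimum is 8.

8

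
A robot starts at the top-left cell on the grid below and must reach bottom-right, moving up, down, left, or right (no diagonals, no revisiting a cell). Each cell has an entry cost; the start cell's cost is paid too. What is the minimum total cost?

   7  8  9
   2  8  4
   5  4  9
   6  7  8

One optimal route is r0c0→r1c0→r2c0→r2c1→r3c1→r3c2.
Its cost is 7 + 2 + 5 + 4 + 7 + 8 = 33.

33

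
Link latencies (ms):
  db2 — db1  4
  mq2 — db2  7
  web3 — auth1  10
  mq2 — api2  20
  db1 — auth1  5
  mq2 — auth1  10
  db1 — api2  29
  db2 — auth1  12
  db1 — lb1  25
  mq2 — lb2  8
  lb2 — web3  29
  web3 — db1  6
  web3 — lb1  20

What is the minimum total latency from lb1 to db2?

Some routes from lb1 to db2:
lb1-web3-db1-db2: 20 + 6 + 4 = 30
lb1-db1-db2: 25 + 4 = 29
lb1-web3-auth1-db1-db2: 20 + 10 + 5 + 4 = 39
Best route has total 29 ms.

29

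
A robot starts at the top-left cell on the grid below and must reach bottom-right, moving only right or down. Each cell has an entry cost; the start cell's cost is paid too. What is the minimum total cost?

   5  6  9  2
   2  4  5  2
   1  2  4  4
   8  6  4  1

One optimal route is (0,0) → (1,0) → (2,0) → (2,1) → (2,2) → (2,3) → (3,3).
Its cost is 5 + 2 + 1 + 2 + 4 + 4 + 1 = 19.
(Top row then right column would cost 29.)

19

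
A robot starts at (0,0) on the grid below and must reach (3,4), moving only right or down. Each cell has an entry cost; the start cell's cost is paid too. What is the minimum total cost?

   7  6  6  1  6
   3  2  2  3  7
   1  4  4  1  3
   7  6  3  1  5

24

Take r0c0 r1c0 r1c1 r1c2 r1c3 r2c3 r3c3 r3c4 for a total of 7 + 3 + 2 + 2 + 3 + 1 + 1 + 5 = 24.
(Top row then right column would cost 41.)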